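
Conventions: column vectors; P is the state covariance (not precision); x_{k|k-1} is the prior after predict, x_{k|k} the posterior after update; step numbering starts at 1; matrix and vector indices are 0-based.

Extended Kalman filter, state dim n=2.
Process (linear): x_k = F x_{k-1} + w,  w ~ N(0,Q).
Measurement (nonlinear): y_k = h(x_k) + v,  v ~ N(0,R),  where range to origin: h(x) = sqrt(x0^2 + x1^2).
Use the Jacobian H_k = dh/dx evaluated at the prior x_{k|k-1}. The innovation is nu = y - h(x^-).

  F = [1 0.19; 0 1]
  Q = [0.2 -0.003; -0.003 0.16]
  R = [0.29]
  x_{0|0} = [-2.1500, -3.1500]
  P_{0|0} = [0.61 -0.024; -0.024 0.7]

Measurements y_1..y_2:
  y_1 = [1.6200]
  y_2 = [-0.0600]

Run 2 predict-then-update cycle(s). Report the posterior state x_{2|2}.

x_post = [-0.6157, -0.6936]

step 1: x^-=[-2.7485, -3.1500]  P^-=[0.8261 0.1060; 0.1060 0.8600]  H_jac=[-0.6575 -0.7535]  S=[1.2404]  K=[-0.5023; -0.5786]  nu=[-2.5605]  x^+=[-1.4624, -1.6685]  P^+=[0.5132 -0.2545; -0.2545 0.4447]
step 2: x^-=[-1.7794, -1.6685]  P^-=[0.6326 -0.1730; -0.1730 0.6047]  H_jac=[-0.7295 -0.6840]  S=[0.7369]  K=[-0.4656; -0.3901]  nu=[-2.4993]  x^+=[-0.6157, -0.6936]  P^+=[0.4728 -0.3068; -0.3068 0.4926]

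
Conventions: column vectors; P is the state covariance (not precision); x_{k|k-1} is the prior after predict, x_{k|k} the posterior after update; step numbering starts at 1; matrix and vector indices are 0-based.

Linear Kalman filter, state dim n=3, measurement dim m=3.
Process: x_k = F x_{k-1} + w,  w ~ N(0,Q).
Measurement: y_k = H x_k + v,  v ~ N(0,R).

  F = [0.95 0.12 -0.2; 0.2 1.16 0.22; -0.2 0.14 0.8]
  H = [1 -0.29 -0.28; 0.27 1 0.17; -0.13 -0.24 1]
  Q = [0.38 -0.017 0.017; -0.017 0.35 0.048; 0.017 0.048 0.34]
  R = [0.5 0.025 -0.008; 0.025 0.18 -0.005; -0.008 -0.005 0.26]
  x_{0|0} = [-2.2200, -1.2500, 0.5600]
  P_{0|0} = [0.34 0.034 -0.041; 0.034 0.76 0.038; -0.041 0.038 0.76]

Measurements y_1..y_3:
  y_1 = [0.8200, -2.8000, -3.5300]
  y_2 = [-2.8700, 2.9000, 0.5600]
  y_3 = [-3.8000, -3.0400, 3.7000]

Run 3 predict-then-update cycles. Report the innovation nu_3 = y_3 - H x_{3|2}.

innov = [-2.2184, -4.8608, 3.3541]

step 1: x^-=[-2.3710, -1.7708, 0.7170]  P^-=[0.7497 0.1435 -0.1829; 0.1435 1.4546 0.3163; -0.1829 0.3163 0.8746]  S=[1.5112 -0.2252 -0.5382; -0.2252 1.8828 -0.0016; -0.5382 -0.0016 1.1358]  K=[0.5271 0.2302 -0.0271; -0.1673 0.8016 -0.1234; -0.0649 0.2136 0.6937]  nu=[2.8782, -0.5109, -4.9802]  x^+=[-0.8366, -2.0472, -3.0338]  P^+=[0.2684 -0.0207 0.0175; -0.0207 0.1467 -0.0022; 0.0175 -0.0022 0.1816]
step 2: x^-=[-0.4336, -3.2095, -2.5463]  P^-=[0.6204 0.0265 -0.0490; 0.0265 0.5577 0.0971; -0.0490 0.0971 0.4649]  S=[1.2315 -0.0035 -0.2578; -0.0035 0.8392 -0.0057; -0.2578 -0.0057 0.7352]  K=[0.5082 0.2234 -0.0051; -0.1513 0.6914 -0.1023; -0.0431 0.1980 0.5956]  nu=[-4.0801, 6.6595, 2.2797]  x^+=[-1.0311, 1.7792, 0.3063]  P^+=[0.2599 -0.0210 0.0222; -0.0210 0.1270 -0.0011; 0.0222 -0.0011 0.1569]
step 3: x^-=[-0.8273, 1.9251, 0.7003]  P^-=[0.6094 0.0235 -0.0399; 0.0235 0.5306 0.0917; -0.0399 0.0917 0.4471]  S=[1.2127 0.0021 -0.2420; 0.0021 0.8081 -0.0043; -0.2420 -0.0043 0.7158]  K=[0.5053 0.2230 -0.0021; -0.1500 0.6836 -0.1007; -0.0410 0.1974 0.5884]  nu=[-2.2184, -4.8608, 3.3541]  x^+=[-3.0392, -1.4027, 1.8056]  P^+=[0.2586 -0.0209 0.0229; -0.0209 0.1256 -0.0010; 0.0229 -0.0010 0.1551]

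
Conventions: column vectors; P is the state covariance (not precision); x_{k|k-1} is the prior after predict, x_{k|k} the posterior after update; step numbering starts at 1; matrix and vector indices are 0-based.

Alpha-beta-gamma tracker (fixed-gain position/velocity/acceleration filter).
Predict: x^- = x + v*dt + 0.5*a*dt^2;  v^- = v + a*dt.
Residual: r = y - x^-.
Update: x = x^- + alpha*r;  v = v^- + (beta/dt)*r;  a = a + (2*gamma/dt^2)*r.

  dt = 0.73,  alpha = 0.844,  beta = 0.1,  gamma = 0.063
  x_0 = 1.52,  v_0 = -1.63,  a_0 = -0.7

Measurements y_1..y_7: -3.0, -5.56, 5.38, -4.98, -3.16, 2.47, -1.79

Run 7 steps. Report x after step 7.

x_post = -1.2661

step 1: x_pred=0.1436  r=-3.1436  x^+=-2.5096  v^+=-2.5716  a^+=-1.4433
step 2: x_pred=-4.7715  r=-0.7885  x^+=-5.4370  v^+=-3.7332  a^+=-1.6297
step 3: x_pred=-8.5965  r=13.9765  x^+=3.1997  v^+=-3.0083  a^+=1.6749
step 4: x_pred=1.4499  r=-6.4299  x^+=-3.9769  v^+=-2.6665  a^+=0.1546
step 5: x_pred=-5.8823  r=2.7223  x^+=-3.5847  v^+=-2.1807  a^+=0.7983
step 6: x_pred=-4.9639  r=7.4339  x^+=1.3103  v^+=-0.5796  a^+=2.5560
step 7: x_pred=1.5682  r=-3.3582  x^+=-1.2661  v^+=0.8262  a^+=1.7619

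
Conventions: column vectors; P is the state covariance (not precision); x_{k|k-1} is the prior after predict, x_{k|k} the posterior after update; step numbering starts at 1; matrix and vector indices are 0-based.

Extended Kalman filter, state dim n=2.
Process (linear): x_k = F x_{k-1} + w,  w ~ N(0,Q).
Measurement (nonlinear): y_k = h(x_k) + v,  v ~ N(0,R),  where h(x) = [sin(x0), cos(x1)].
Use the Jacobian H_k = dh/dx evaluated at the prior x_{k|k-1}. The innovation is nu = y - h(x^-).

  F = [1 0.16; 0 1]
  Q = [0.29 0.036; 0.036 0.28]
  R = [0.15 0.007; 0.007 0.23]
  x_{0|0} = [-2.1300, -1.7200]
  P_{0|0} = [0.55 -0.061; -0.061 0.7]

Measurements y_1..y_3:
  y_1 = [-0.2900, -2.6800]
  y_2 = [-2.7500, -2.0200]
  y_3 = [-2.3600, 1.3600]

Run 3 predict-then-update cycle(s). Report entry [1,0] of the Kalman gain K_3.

K[1,0] = 0.0148

step 1: x^-=[-2.4052, -1.7200]  P^-=[0.8384 0.0870; 0.0870 0.9800]  H_jac=[-0.7409 0.0000; 0.0000 0.9889]  S=[0.6102 -0.0567; -0.0567 1.1883]  K=[-1.0157 0.0239; -0.0299 0.8141]  nu=[0.3816, -2.5313]  x^+=[-2.8533, -3.7922]  P^+=[0.2054 -0.0016; -0.0016 0.1891]
step 2: x^-=[-3.4601, -3.7922]  P^-=[0.4997 0.0646; 0.0646 0.4691]  H_jac=[-0.9497 0.0000; 0.0000 -0.6056]  S=[0.6007 0.0442; 0.0442 0.4021]  K=[-0.7893 -0.0106; -0.0506 -0.7011]  nu=[-3.0631, -1.2243]  x^+=[-1.0295, -2.7788]  P^+=[0.1247 0.0132; 0.0132 0.2668]
step 3: x^-=[-1.4741, -2.7788]  P^-=[0.4258 0.0919; 0.0919 0.5468]  H_jac=[0.0966 0.0000; 0.0000 0.3549]  S=[0.1540 0.0101; 0.0101 0.2989]  K=[0.2604 0.1002; 0.0148 0.6488]  nu=[-1.3647, 2.2949]  x^+=[-1.5995, -1.3101]  P^+=[0.4118 0.0701; 0.0701 0.4208]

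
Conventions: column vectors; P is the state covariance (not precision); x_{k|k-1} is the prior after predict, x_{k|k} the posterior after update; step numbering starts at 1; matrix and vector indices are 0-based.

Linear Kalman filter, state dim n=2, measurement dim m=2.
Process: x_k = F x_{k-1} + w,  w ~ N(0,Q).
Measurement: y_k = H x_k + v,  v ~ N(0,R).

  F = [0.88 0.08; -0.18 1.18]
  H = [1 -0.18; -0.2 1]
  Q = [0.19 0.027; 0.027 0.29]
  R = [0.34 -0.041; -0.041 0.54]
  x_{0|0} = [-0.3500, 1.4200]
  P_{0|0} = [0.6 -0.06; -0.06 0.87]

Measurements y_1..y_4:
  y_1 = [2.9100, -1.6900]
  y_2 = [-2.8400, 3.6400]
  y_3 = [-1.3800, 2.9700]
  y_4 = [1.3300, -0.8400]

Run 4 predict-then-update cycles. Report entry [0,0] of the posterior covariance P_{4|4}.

P_post[0,0] = 0.1760

step 1: x^-=[-0.1944, 1.7386]  P^-=[0.6518 -0.0474; -0.0474 1.5463]  S=[1.0589 -0.4987; -0.4987 2.1313]  K=[0.6567 0.0703; 0.0407 0.7395]  nu=[3.4173, -3.4675]  x^+=[1.8059, -0.6864]  P^+=[0.2307 0.0572; 0.0572 0.4091]
step 2: x^-=[1.5343, -1.1350]  P^-=[0.3793 0.0876; 0.0876 0.8428]  S=[0.7151 -0.1778; -0.1778 1.3629]  K=[0.5276 0.0775; 0.0630 0.6137]  nu=[-4.5786, 5.0819]  x^+=[-0.4879, 1.6956]  P^+=[0.1866 0.0575; 0.0575 0.3403]
step 3: x^-=[-0.2937, 2.0886]  P^-=[0.3448 0.0885; 0.0885 0.7455]  S=[0.6771 -0.1525; -0.1525 1.2639]  K=[0.5028 0.0761; 0.0639 0.5835]  nu=[-0.7103, 0.8226]  x^+=[-0.5883, 2.5233]  P^+=[0.1779 0.0561; 0.0561 0.3237]
step 4: x^-=[-0.3158, 3.0834]  P^-=[0.3378 0.0868; 0.0868 0.7227]  S=[0.6699 -0.1487; -0.1487 1.2415]  K=[0.4975 0.0751; 0.0632 0.5757]  nu=[2.2008, -3.9865]  x^+=[0.4798, 0.9274]  P^+=[0.1760 0.0554; 0.0554 0.3194]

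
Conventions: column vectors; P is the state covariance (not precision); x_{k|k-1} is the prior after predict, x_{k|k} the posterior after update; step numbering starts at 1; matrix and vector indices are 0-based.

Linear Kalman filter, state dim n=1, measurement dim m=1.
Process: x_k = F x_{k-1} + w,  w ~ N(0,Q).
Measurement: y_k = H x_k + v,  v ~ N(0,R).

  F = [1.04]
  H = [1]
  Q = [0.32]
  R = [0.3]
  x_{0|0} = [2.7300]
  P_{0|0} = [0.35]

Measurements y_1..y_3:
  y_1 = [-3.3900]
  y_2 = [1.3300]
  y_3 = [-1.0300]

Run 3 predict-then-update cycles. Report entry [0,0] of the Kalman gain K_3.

step 1: x^-=[2.8392]  P^-=[0.6986]  S=[0.9986]  K=[0.6996]  nu=[-6.2292]  x^+=[-1.5185]  P^+=[0.2099]
step 2: x^-=[-1.5793]  P^-=[0.5470]  S=[0.8470]  K=[0.6458]  nu=[2.9093]  x^+=[0.2996]  P^+=[0.1937]
step 3: x^-=[0.3115]  P^-=[0.5296]  S=[0.8296]  K=[0.6384]  nu=[-1.3415]  x^+=[-0.5448]  P^+=[0.1915]

K[0,0] = 0.6384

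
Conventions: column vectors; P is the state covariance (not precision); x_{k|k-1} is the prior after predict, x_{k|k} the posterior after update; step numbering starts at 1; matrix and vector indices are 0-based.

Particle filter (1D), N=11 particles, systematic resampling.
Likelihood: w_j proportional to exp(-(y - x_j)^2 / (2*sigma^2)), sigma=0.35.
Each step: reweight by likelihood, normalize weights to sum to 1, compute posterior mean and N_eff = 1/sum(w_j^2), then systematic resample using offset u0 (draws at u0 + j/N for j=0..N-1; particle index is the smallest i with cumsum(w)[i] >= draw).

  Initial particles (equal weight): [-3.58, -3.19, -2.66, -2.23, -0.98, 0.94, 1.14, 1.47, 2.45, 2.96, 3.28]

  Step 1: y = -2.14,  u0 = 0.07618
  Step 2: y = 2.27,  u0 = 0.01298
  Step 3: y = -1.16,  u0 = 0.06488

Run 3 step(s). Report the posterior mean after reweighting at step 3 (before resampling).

step 1: w=[0.0002, 0.0085, 0.2523, 0.7360, 0.0031, 0.0000, 0.0000, 0.0000, 0.0000, 0.0000, 0.0000]  mean=-2.3429  Neff=1.6519  idx=[2, 2, 2, 3, 3, 3, 3, 3, 3, 3, 3]
step 2: w=[0.0000, 0.0000, 0.0000, 0.1250, 0.1250, 0.1250, 0.1250, 0.1250, 0.1250, 0.1250, 0.1250]  mean=-2.2300  Neff=8.0000  idx=[3, 3, 4, 5, 6, 6, 7, 8, 8, 9, 10]
step 3: w=[0.0909, 0.0909, 0.0909, 0.0909, 0.0909, 0.0909, 0.0909, 0.0909, 0.0909, 0.0909, 0.0909]  mean=-2.2300  Neff=11.0000  idx=[0, 1, 2, 3, 4, 5, 6, 7, 8, 9, 10]

post_mean = -2.2300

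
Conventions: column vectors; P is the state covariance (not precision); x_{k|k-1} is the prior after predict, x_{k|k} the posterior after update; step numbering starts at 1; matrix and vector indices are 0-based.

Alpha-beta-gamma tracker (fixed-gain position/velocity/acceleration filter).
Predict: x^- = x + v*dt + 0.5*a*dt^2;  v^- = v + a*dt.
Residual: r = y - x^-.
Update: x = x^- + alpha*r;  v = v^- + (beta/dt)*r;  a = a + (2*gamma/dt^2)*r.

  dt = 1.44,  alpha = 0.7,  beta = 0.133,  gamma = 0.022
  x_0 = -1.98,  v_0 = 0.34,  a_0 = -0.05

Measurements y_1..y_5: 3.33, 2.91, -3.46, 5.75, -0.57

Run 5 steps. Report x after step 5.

step 1: x_pred=-1.5422  r=4.8722  x^+=1.8683  v^+=0.7180  a^+=0.0534
step 2: x_pred=2.9576  r=-0.0476  x^+=2.9243  v^+=0.7905  a^+=0.0524
step 3: x_pred=4.1169  r=-7.5769  x^+=-1.1869  v^+=0.1661  a^+=-0.1084
step 4: x_pred=-1.0602  r=6.8102  x^+=3.7070  v^+=0.6390  a^+=0.0361
step 5: x_pred=4.6645  r=-5.2345  x^+=1.0004  v^+=0.2075  a^+=-0.0750

x_post = 1.0004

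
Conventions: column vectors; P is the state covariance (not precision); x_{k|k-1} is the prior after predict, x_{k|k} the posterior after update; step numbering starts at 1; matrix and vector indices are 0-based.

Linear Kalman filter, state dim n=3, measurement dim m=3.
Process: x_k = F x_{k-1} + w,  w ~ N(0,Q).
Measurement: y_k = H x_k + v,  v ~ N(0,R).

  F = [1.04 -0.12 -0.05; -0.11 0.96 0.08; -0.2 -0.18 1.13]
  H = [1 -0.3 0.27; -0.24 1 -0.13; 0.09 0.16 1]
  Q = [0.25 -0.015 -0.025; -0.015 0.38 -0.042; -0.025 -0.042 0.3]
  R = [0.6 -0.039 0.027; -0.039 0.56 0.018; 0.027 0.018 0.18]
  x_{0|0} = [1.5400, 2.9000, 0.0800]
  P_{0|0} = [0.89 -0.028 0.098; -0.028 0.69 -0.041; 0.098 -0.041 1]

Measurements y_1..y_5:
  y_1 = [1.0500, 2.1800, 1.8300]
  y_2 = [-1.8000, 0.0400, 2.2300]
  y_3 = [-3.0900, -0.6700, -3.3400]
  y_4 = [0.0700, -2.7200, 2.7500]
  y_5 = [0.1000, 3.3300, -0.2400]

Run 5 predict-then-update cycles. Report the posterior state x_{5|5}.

step 1: x^-=[1.2496, 2.6210, -0.7396]  P^-=[1.2214 -0.2176 -0.1258; -0.2176 1.0310 -0.1041; -0.1258 -0.1041 1.6052]  S=[2.1106 -0.9386 0.3898; -0.9386 1.8121 -0.1336; 0.3898 -0.1336 1.7593]  K=[0.6467 0.0498 -0.1683; -0.0059 0.6074 0.0709; -0.0592 -0.1202 0.9005]  nu=[0.7864, -0.2372, 2.0378]  x^+=[1.4034, 2.6167, 1.0774]  P^+=[0.4273 0.0937 -0.0654; 0.0937 0.3586 -0.0423; -0.0654 -0.0423 0.1710]
step 2: x^-=[1.0916, 2.4439, 0.4658]  P^-=[0.7007 -0.0145 -0.2032; -0.0145 0.6916 -0.1313; -0.2032 -0.1313 0.6005]  S=[1.3269 -0.4522 0.0426; -0.4522 1.3306 -0.0427; 0.0426 -0.0427 0.7249]  K=[0.5143 0.0502 -0.2238; -0.0131 0.5308 0.0018; -0.0665 -0.1185 0.7711]  nu=[-2.2842, -2.0813, 1.2750]  x^+=[-0.4730, 1.3713, 1.8475]  P^+=[0.3423 0.0772 -0.0687; 0.0772 0.3102 -0.0471; -0.0687 -0.0471 0.1486]
step 3: x^-=[-0.7488, 1.5162, 1.9354]  P^-=[0.6123 -0.0157 -0.1859; -0.0157 0.6487 -0.1287; -0.1859 -0.1287 0.5692]  S=[1.2421 -0.4210 0.0452; -0.4210 1.2830 -0.0455; 0.0452 -0.0455 0.6957]  K=[0.4783 0.0412 -0.2200; -0.0230 0.5139 -0.0028; -0.0621 -0.1166 0.7610]  nu=[-2.4089, -2.1143, -5.4506]  x^+=[-0.7888, 0.5001, -1.8163]  P^+=[0.3176 0.0682 -0.0654; 0.0682 0.2990 -0.0458; -0.0654 -0.0458 0.1464]
step 4: x^-=[-0.7896, 0.4216, -1.9847]  P^-=[0.5874 -0.0206 -0.1757; -0.0206 0.6401 -0.1251; -0.1757 -0.1251 0.5625]  S=[1.2237 -0.4182 0.0504; -0.4182 1.2749 -0.0447; 0.0504 -0.0447 0.6914]  K=[0.4678 0.0371 -0.2142; -0.0271 0.5098 -0.0005; -0.0595 -0.1153 0.7586]  nu=[1.5219, -3.5891, 4.7383]  x^+=[-1.2258, -1.4519, 1.9332]  P^+=[0.3101 0.0649 -0.0635; 0.0649 0.2963 -0.0449; -0.0635 -0.0449 0.1458]
step 5: x^-=[-1.1973, -1.1043, 2.6910]  P^-=[0.5799 -0.0226 -0.1715; -0.0226 0.6383 -0.1235; -0.1715 -0.1235 0.5598]  S=[1.2191 -0.4183 0.0527; -0.4183 1.2734 -0.0441; 0.0527 -0.0441 0.6898]  K=[0.4647 0.0358 -0.2115; -0.0284 0.5088 0.0008; -0.0585 -0.1148 0.7576]  nu=[0.2394, 4.4968, -2.6466]  x^+=[-0.3655, 1.1748, 0.1557]  P^+=[0.3078 0.0638 -0.0628; 0.0638 0.2956 -0.0445; -0.0628 -0.0445 0.1455]

x_post = [-0.3655, 1.1748, 0.1557]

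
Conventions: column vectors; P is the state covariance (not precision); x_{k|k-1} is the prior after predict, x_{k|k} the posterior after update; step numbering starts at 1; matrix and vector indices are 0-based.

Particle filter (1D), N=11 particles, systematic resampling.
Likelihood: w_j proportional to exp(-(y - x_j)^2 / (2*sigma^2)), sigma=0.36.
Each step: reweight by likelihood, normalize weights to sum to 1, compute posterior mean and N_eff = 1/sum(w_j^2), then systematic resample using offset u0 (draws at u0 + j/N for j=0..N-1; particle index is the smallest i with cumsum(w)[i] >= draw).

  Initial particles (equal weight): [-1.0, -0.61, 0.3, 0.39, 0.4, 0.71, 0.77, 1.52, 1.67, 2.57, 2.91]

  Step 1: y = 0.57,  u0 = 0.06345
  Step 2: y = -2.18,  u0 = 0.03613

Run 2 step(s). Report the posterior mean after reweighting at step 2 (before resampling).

post_mean = 0.3228

step 1: w=[0.0000, 0.0011, 0.1731, 0.2024, 0.2051, 0.2126, 0.1965, 0.0071, 0.0022, 0.0000, 0.0000]  mean=0.5288  Neff=5.0796  idx=[2, 2, 3, 3, 4, 4, 5, 5, 5, 6, 6]
step 2: w=[0.3801, 0.3801, 0.0658, 0.0658, 0.0540, 0.0540, 0.0001, 0.0001, 0.0001, 0.0000, 0.0000]  mean=0.3228  Neff=3.2958  idx=[0, 0, 0, 0, 1, 1, 1, 1, 2, 3, 4]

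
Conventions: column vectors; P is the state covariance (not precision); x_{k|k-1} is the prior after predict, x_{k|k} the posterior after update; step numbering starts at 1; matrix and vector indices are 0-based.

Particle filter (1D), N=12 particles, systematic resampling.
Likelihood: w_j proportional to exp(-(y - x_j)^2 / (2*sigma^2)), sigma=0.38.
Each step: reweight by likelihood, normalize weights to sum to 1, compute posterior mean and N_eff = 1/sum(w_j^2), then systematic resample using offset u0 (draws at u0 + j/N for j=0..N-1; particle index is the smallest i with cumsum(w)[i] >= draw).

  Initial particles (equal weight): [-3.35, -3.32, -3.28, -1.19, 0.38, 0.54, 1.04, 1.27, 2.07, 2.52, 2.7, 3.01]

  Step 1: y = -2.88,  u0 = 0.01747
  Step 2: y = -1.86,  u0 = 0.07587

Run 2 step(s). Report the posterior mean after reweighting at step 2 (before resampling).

step 1: w=[0.2999, 0.3297, 0.3704, 0.0000, 0.0000, 0.0000, 0.0000, 0.0000, 0.0000, 0.0000, 0.0000, 0.0000]  mean=-3.3141  Neff=2.9779  idx=[0, 0, 0, 0, 1, 1, 1, 1, 2, 2, 2, 2]
step 2: w=[0.0570, 0.0570, 0.0570, 0.0570, 0.0775, 0.0775, 0.0775, 0.0775, 0.1155, 0.1155, 0.1155, 0.1155]  mean=-3.3084  Neff=11.0659  idx=[1, 2, 4, 5, 6, 7, 8, 9, 9, 10, 11, 11]

post_mean = -3.3084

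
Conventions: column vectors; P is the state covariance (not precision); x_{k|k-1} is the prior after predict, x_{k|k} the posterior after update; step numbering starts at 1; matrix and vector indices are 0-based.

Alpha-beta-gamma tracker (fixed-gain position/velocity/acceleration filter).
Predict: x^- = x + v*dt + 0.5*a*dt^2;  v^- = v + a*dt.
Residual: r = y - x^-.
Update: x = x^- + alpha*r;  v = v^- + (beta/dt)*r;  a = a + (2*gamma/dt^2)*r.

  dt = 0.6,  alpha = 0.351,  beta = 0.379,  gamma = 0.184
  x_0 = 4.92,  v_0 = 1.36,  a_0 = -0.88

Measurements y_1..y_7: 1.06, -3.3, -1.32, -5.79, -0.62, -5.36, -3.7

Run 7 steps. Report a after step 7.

step 1: x_pred=5.5776  r=-4.5176  x^+=3.9919  v^+=-2.0216  a^+=-5.4980
step 2: x_pred=1.7893  r=-5.0893  x^+=0.0030  v^+=-8.5352  a^+=-10.7004
step 3: x_pred=-7.0442  r=5.7242  x^+=-5.0350  v^+=-11.3396  a^+=-4.8490
step 4: x_pred=-12.7116  r=6.9216  x^+=-10.2821  v^+=-9.8769  a^+=2.2264
step 5: x_pred=-15.8075  r=15.1875  x^+=-10.4767  v^+=1.0524  a^+=17.7514
step 6: x_pred=-6.6500  r=1.2900  x^+=-6.1972  v^+=12.5181  a^+=19.0700
step 7: x_pred=4.7463  r=-8.4463  x^+=1.7816  v^+=18.6249  a^+=10.4361

a_post = 10.4361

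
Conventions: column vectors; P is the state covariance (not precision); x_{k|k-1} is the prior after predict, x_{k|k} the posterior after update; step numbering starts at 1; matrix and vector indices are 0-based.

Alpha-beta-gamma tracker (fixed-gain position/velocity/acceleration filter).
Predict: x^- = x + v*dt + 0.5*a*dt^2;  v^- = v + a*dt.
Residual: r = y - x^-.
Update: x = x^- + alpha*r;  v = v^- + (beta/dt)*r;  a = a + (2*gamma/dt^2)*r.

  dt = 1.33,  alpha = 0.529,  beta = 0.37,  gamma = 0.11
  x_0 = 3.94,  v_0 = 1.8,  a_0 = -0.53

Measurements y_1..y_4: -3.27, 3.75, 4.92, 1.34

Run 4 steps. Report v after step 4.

step 1: x_pred=5.8652  r=-9.1352  x^+=1.0327  v^+=-1.4463  a^+=-1.6662
step 2: x_pred=-2.3645  r=6.1145  x^+=0.8701  v^+=-1.9613  a^+=-0.9057
step 3: x_pred=-2.5394  r=7.4594  x^+=1.4066  v^+=-1.0906  a^+=0.0220
step 4: x_pred=-0.0245  r=1.3645  x^+=0.6973  v^+=-0.6817  a^+=0.1917

v_post = -0.6817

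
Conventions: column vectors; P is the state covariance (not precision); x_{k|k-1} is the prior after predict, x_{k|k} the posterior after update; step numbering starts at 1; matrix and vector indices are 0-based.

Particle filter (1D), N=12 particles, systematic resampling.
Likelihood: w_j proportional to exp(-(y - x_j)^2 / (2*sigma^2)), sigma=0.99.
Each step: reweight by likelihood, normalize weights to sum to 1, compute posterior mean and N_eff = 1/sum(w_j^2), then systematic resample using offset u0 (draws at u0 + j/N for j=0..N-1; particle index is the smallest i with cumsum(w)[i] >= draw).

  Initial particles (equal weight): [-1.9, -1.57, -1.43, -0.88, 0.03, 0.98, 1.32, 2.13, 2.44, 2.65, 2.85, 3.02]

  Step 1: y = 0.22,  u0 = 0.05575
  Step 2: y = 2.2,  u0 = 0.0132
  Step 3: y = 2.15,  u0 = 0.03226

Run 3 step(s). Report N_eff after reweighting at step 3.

N_eff = 9.9165

step 1: w=[0.0274, 0.0529, 0.0677, 0.1464, 0.2665, 0.2022, 0.1464, 0.0422, 0.0220, 0.0133, 0.0080, 0.0050]  mean=0.2552  Neff=6.0447  idx=[1, 2, 3, 4, 4, 4, 4, 5, 5, 6, 6, 8]
step 2: w=[0.0002, 0.0003, 0.0022, 0.0250, 0.0250, 0.0250, 0.0250, 0.1291, 0.1291, 0.1858, 0.1858, 0.2678]  mean=1.3971  Neff=5.6644  idx=[3, 6, 7, 8, 8, 9, 9, 10, 10, 11, 11, 11]
step 3: w=[0.0137, 0.0137, 0.0674, 0.0674, 0.0674, 0.0953, 0.0953, 0.0953, 0.0953, 0.1298, 0.1298, 0.1298]  mean=1.6520  Neff=9.9165  idx=[2, 3, 4, 5, 6, 7, 8, 9, 9, 10, 10, 11]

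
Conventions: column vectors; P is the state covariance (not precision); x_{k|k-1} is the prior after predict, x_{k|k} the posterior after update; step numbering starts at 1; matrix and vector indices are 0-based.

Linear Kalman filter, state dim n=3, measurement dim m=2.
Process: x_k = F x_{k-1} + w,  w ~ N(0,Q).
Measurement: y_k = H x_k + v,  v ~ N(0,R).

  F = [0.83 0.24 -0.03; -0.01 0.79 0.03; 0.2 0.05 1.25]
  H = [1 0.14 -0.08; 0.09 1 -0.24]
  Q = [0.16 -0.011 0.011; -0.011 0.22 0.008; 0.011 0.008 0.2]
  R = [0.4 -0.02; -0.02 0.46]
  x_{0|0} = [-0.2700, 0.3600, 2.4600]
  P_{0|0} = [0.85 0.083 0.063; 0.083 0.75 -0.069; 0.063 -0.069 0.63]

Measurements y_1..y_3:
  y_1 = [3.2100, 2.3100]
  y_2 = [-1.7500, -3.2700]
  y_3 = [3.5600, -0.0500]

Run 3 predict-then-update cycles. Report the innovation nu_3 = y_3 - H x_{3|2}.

innov = [3.8603, 1.4707]

step 1: x^-=[-0.2115, 0.3609, 3.0390]  P^-=[0.8203 0.1805 0.1893; 0.1805 0.6841 0.0040; 0.1893 0.0040 1.2448]  S=[1.2618 0.3091; 0.3091 1.2449]  K=[0.6569 0.0047; 0.0864 0.5404; 0.1344 -0.2565]  nu=[3.6141, 2.6975]  x^+=[2.1755, 2.1307, 2.8328]  P^+=[0.2738 -0.0041 0.1313; -0.0041 0.2823 0.1463; 0.1313 0.1463 1.1614]
step 2: x^-=[2.2321, 1.7465, 4.0826]  P^-=[0.3556 0.0374 0.1950; 0.0374 0.4042 0.2053; 0.1950 0.2053 2.1102]  S=[0.7517 0.0755; 0.0755 0.8884]  K=[0.4607 -0.0137; 0.0633 0.3979; 0.1060 -0.3282]  nu=[-3.9000, -4.2376]  x^+=[0.4934, -0.1865, 5.0599]  P^+=[0.1969 0.0066 0.1658; 0.0066 0.2567 0.3147; 0.1658 0.3147 2.0113]
step 3: x^-=[0.2129, -0.0004, 6.4142]  P^-=[0.3021 0.0375 0.2369; 0.0375 0.3968 0.4044; 0.2369 0.4044 3.4736]  S=[0.6956 0.0629; 0.0629 0.8617]  K=[0.4165 -0.0213; 0.0558 0.3477; 0.0657 -0.4783]  nu=[3.8603, 1.4707]  x^+=[1.7893, 0.7264, 5.9646]  P^+=[0.1821 0.0187 0.2217; 0.0187 0.2880 0.5453; 0.2217 0.5453 3.2775]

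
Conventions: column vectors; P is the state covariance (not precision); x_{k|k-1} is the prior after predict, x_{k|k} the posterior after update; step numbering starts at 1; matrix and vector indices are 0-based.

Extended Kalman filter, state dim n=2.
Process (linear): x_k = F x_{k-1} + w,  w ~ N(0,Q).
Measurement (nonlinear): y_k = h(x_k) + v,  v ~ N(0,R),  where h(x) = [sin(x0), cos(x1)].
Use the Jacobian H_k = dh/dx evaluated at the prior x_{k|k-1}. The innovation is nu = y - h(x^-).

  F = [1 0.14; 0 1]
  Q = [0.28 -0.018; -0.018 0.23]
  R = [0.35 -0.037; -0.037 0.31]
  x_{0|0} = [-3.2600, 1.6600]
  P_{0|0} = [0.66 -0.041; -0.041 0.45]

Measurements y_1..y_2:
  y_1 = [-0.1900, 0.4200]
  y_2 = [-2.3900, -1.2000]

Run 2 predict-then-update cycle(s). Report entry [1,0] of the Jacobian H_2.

step 1: x^-=[-3.0276, 1.6600]  P^-=[0.9373 0.0040; 0.0040 0.6800]  H_jac=[-0.9935 0.0000; 0.0000 -0.9960]  S=[1.2752 -0.0330; -0.0330 0.9846]  K=[-0.7310 -0.0286; -0.0210 -0.6886]  nu=[-0.0763, 0.5091]  x^+=[-2.9864, 1.3110]  P^+=[0.2565 -0.0183; -0.0183 0.2135]
step 2: x^-=[-2.8029, 1.3110]  P^-=[0.5355 -0.0064; -0.0064 0.4435]  H_jac=[-0.9432 0.0000; 0.0000 -0.9665]  S=[0.8264 -0.0428; -0.0428 0.7243]  K=[-0.6126 -0.0277; -0.0235 -0.5932]  nu=[-2.0577, -1.4568]  x^+=[-1.5018, 2.2236]  P^+=[0.2263 -0.0146; -0.0146 0.1894]

H_jac[1,0] = 0.0000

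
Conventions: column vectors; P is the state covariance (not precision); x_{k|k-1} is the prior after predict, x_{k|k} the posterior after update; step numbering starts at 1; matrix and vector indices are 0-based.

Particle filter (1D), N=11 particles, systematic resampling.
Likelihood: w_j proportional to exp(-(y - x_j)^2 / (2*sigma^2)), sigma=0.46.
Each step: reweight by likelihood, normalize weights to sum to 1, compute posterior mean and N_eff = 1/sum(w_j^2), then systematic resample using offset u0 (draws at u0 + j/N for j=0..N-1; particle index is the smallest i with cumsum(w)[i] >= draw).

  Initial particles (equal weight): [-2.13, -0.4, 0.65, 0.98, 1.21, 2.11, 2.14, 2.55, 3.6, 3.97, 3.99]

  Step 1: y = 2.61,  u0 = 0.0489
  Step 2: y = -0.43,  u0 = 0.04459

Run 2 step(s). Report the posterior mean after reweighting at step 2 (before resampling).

post_mean = 2.1234

step 1: w=[0.0000, 0.0000, 0.0001, 0.0008, 0.0043, 0.2437, 0.2610, 0.4362, 0.0434, 0.0056, 0.0049]  mean=2.3891  Neff=3.1271  idx=[5, 5, 5, 6, 6, 6, 7, 7, 7, 7, 8]
step 2: w=[0.1960, 0.1960, 0.1960, 0.1365, 0.1365, 0.1365, 0.0006, 0.0006, 0.0006, 0.0006, 0.0000]  mean=2.1234  Neff=5.8428  idx=[0, 0, 1, 1, 2, 2, 3, 3, 4, 5, 5]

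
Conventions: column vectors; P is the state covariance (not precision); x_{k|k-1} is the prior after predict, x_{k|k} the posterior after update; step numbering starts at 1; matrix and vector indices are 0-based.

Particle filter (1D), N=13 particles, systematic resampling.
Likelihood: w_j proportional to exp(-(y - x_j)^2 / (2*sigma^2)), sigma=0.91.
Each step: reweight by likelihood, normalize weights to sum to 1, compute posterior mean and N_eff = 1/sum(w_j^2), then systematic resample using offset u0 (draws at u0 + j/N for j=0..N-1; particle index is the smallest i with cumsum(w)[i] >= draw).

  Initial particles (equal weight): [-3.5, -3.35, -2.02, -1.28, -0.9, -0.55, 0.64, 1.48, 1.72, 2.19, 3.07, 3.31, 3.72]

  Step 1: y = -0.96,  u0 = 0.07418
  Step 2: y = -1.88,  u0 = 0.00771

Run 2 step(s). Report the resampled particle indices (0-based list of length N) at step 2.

step 1: w=[0.0056, 0.0087, 0.1387, 0.2570, 0.2728, 0.2470, 0.0583, 0.0075, 0.0036, 0.0007, 0.0000, 0.0000, 0.0000]  mean=-0.9832  Neff=4.4570  idx=[2, 2, 3, 3, 3, 4, 4, 4, 5, 5, 5, 5, 8]
step 2: w=[0.1327, 0.1327, 0.1081, 0.1081, 0.1081, 0.0752, 0.0752, 0.0752, 0.0462, 0.0462, 0.0462, 0.0462, 0.0001]  mean=-1.2558  Neff=10.4421  idx=[0, 0, 1, 1, 2, 3, 3, 4, 5, 6, 7, 8, 10]

resampled_idx = [0, 0, 1, 1, 2, 3, 3, 4, 5, 6, 7, 8, 10]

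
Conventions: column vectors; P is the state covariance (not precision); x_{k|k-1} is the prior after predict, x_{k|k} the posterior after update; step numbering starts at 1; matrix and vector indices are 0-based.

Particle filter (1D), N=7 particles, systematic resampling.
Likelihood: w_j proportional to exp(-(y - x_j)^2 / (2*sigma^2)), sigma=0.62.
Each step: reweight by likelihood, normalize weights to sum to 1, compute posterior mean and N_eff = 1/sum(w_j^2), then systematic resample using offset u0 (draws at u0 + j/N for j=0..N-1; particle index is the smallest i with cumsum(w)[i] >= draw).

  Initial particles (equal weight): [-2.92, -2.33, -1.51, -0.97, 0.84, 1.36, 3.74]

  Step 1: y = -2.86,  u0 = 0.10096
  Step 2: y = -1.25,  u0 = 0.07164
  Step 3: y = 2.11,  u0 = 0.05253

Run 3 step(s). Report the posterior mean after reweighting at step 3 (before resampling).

post_mean = -1.5101

step 1: w=[0.5553, 0.3872, 0.0521, 0.0054, 0.0000, 0.0000, 0.0000]  mean=-2.6076  Neff=2.1689  idx=[0, 0, 0, 0, 1, 1, 2]
step 2: w=[0.0182, 0.0182, 0.0182, 0.0182, 0.1501, 0.1501, 0.6269]  mean=-1.8589  Neff=2.2756  idx=[3, 4, 5, 6, 6, 6, 6]
step 3: w=[0.0000, 0.0000, 0.0000, 0.2500, 0.2500, 0.2500, 0.2500]  mean=-1.5101  Neff=4.0007  idx=[3, 3, 4, 4, 5, 6, 6]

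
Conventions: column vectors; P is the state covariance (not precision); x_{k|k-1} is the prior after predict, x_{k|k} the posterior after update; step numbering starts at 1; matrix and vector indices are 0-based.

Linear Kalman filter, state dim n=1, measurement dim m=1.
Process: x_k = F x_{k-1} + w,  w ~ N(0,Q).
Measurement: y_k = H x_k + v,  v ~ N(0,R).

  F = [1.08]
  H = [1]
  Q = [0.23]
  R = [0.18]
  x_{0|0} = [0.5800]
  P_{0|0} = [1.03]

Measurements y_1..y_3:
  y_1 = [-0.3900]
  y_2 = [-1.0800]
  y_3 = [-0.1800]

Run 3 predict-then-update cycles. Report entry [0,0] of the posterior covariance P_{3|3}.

P_post[0,0] = 0.1218

step 1: x^-=[0.6264]  P^-=[1.4314]  S=[1.6114]  K=[0.8883]  nu=[-1.0164]  x^+=[-0.2765]  P^+=[0.1599]
step 2: x^-=[-0.2986]  P^-=[0.4165]  S=[0.5965]  K=[0.6982]  nu=[-0.7814]  x^+=[-0.8442]  P^+=[0.1257]
step 3: x^-=[-0.9117]  P^-=[0.3766]  S=[0.5566]  K=[0.6766]  nu=[0.7317]  x^+=[-0.4166]  P^+=[0.1218]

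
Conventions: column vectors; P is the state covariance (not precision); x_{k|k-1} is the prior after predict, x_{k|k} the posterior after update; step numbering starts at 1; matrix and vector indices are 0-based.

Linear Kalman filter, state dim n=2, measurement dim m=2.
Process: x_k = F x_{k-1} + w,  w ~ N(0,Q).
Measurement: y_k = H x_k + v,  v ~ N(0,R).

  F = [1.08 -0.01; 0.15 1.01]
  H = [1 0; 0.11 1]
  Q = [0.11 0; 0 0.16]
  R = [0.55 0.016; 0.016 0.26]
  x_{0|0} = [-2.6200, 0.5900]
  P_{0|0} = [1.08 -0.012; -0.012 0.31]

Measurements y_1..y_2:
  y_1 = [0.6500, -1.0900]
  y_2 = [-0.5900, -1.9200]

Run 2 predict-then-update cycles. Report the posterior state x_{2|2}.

step 1: x^-=[-2.8355, 0.2029]  P^-=[1.3700 0.1588; 0.1588 0.4969]  S=[1.9200 0.3255; 0.3255 0.8084]  K=[0.6962 0.1025; -0.0270 0.6471]  nu=[3.4855, -0.9810]  x^+=[-0.5096, -0.5261]  P^+=[0.3845 -0.0045; -0.0045 0.1683]
step 2: x^-=[-0.5451, -0.6078]  P^-=[0.5586 0.0557; 0.0557 0.3390]  S=[1.1086 0.1331; 0.1331 0.6180]  K=[0.4939 0.0831; -0.0173 0.5622]  nu=[-0.0449, -1.2522]  x^+=[-0.6714, -1.3110]  P^+=[0.2730 -0.0005; -0.0005 0.1459]

x_post = [-0.6714, -1.3110]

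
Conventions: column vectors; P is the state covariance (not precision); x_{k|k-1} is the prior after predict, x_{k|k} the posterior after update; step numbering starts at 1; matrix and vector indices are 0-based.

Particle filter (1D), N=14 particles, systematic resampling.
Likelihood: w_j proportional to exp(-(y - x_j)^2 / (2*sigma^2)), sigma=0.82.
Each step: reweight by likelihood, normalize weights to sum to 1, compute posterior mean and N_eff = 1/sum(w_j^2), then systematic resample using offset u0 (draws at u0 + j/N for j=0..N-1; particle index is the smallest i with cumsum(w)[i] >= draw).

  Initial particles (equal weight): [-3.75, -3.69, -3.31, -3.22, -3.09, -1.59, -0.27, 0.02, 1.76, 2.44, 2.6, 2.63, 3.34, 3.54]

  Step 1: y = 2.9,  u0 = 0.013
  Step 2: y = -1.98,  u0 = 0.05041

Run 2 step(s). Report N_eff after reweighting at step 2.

step 1: w=[0.0000, 0.0000, 0.0000, 0.0000, 0.0000, 0.0000, 0.0001, 0.0004, 0.0805, 0.1809, 0.1980, 0.2005, 0.1833, 0.1561]  mean=2.7903  Neff=5.6620  idx=[8, 9, 9, 9, 10, 10, 10, 11, 11, 11, 12, 12, 13, 13]
step 2: w=[0.9271, 0.0150, 0.0150, 0.0150, 0.0051, 0.0051, 0.0051, 0.0042, 0.0042, 0.0042, 0.0000, 0.0000, 0.0000, 0.0000]  mean=1.8145  Neff=1.1623  idx=[0, 0, 0, 0, 0, 0, 0, 0, 0, 0, 0, 0, 0, 5]

N_eff = 1.1623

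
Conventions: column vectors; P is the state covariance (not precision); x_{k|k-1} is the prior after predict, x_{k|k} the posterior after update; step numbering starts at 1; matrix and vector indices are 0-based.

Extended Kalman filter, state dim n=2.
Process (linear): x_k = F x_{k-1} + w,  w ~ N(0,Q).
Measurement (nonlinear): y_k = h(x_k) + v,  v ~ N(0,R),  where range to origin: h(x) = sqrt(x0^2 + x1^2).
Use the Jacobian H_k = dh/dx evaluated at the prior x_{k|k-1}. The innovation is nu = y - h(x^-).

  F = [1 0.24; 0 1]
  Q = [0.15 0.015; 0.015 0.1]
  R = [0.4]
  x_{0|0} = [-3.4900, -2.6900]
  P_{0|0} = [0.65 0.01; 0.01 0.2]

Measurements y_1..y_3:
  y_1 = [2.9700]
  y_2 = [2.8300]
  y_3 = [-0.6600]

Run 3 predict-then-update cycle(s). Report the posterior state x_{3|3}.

step 1: x^-=[-4.1356, -2.6900]  P^-=[0.8163 0.0730; 0.0730 0.3000]  H_jac=[-0.8383 -0.5453]  S=[1.1295]  K=[-0.6411; -0.1990]  nu=[-1.9635]  x^+=[-2.8769, -2.2993]  P^+=[0.3521 -0.0711; -0.0711 0.2553]
step 2: x^-=[-3.4287, -2.2993]  P^-=[0.4827 0.0052; 0.0052 0.3553]  H_jac=[-0.8305 -0.5570]  S=[0.8480]  K=[-0.4762; -0.2384]  nu=[-1.2983]  x^+=[-2.8105, -1.9897]  P^+=[0.2904 -0.0911; -0.0911 0.3071]
step 3: x^-=[-3.2880, -1.9897]  P^-=[0.4144 -0.0024; -0.0024 0.4071]  H_jac=[-0.8555 -0.5177]  S=[0.8103]  K=[-0.4360; -0.2576]  nu=[-4.5032]  x^+=[-1.3247, -0.8299]  P^+=[0.2604 -0.0934; -0.0934 0.3533]

x_post = [-1.3247, -0.8299]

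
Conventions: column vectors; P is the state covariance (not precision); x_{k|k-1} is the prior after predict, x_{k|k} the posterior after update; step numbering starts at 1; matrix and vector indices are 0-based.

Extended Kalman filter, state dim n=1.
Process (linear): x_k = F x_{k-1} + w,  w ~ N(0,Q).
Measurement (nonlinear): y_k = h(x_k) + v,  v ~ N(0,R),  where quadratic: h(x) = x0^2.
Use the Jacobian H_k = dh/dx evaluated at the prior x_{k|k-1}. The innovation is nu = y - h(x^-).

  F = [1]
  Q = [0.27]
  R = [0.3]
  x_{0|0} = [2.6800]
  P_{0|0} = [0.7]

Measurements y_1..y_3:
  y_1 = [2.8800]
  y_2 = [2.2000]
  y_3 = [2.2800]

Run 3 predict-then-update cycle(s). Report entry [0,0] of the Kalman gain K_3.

K[0,0] = 0.2910

step 1: x^-=[2.6800]  P^-=[0.9700]  H_jac=[5.3600]  S=[28.1677]  K=[0.1846]  nu=[-4.3024]  x^+=[1.8859]  P^+=[0.0103]
step 2: x^-=[1.8859]  P^-=[0.2803]  H_jac=[3.7717]  S=[4.2880]  K=[0.2466]  nu=[-1.3565]  x^+=[1.5514]  P^+=[0.0196]
step 3: x^-=[1.5514]  P^-=[0.2896]  H_jac=[3.1028]  S=[3.0881]  K=[0.2910]  nu=[-0.1268]  x^+=[1.5145]  P^+=[0.0281]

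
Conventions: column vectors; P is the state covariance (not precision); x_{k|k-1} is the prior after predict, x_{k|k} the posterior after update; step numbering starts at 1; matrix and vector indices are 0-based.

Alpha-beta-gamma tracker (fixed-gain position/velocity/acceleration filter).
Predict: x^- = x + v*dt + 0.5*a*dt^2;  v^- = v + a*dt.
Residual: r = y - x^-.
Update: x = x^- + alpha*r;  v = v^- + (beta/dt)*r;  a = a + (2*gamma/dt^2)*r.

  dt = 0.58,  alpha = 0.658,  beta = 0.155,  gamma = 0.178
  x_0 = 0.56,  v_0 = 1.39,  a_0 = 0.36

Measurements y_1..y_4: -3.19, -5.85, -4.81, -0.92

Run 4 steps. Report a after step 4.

a_post = 5.4680

step 1: x_pred=1.4268  r=-4.6168  x^+=-1.6111  v^+=0.3650  a^+=-4.5257
step 2: x_pred=-2.1606  r=-3.6894  x^+=-4.5882  v^+=-3.2459  a^+=-8.4301
step 3: x_pred=-7.8888  r=3.0788  x^+=-5.8629  v^+=-7.3126  a^+=-5.1719
step 4: x_pred=-10.9742  r=10.0542  x^+=-4.3585  v^+=-7.6254  a^+=5.4680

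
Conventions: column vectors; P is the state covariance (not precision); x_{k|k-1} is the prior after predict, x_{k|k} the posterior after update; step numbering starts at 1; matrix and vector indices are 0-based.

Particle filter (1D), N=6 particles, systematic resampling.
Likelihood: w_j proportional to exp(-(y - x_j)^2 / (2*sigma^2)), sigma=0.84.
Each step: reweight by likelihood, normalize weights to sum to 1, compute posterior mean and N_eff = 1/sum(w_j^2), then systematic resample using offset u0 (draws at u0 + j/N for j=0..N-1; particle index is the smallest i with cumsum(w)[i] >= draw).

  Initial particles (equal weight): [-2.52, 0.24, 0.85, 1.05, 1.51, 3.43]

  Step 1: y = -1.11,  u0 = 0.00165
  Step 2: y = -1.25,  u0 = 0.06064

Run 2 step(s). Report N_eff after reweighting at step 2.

step 1: w=[0.3884, 0.4367, 0.1044, 0.0582, 0.0123, 0.0000]  mean=-0.7054  Neff=2.8091  idx=[0, 0, 0, 1, 1, 2]
step 2: w=[0.2253, 0.2253, 0.2253, 0.1465, 0.1465, 0.0310]  mean=-1.6066  Neff=5.0972  idx=[0, 1, 1, 2, 3, 4]

N_eff = 5.0972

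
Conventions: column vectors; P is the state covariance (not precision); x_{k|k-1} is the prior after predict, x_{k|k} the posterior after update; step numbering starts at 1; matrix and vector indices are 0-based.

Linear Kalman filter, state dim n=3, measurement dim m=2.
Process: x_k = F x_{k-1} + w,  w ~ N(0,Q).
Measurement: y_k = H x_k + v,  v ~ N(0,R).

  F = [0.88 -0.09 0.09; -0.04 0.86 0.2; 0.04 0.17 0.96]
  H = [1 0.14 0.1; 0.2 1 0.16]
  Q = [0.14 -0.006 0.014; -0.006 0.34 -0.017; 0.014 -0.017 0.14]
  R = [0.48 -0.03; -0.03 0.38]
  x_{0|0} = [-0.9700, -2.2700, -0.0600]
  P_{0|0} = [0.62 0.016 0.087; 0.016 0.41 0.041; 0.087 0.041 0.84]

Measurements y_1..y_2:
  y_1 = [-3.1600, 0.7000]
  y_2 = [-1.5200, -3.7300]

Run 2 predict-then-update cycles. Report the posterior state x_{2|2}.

step 1: x^-=[-0.6547, -1.9254, -0.4823]  P^-=[0.6408 -0.0148 0.1754; -0.0148 0.6894 0.2363; 0.1754 0.2363 0.9473]  S=[1.1814 0.2551; 0.2551 1.2002]  K=[0.5556 -0.0003; -0.0431 0.6126; 0.1892 0.3121]  nu=[-2.1875, 2.8335]  x^+=[-1.8709, -0.0952, -0.0118]  P^+=[0.2762 -0.0731 0.0070; -0.0731 0.2503 -0.0097; 0.0070 -0.0097 0.7579]
step 2: x^-=[-1.6389, -0.0094, -0.1023]  P^-=[0.3749 -0.0764 0.0814; -0.0764 0.5574 0.1541; 0.0814 0.1541 0.8425]  S=[0.8735 0.0914; 0.0914 0.9979]  K=[0.4292 -0.0277; -0.0404 0.5717; 0.1841 0.2889]  nu=[0.1304, -3.3765]  x^+=[-1.4892, -1.9449, -1.0538]  P^+=[0.2154 -0.0680 0.0095; -0.0680 0.2341 -0.0128; 0.0095 -0.0128 0.7199]

x_post = [-1.4892, -1.9449, -1.0538]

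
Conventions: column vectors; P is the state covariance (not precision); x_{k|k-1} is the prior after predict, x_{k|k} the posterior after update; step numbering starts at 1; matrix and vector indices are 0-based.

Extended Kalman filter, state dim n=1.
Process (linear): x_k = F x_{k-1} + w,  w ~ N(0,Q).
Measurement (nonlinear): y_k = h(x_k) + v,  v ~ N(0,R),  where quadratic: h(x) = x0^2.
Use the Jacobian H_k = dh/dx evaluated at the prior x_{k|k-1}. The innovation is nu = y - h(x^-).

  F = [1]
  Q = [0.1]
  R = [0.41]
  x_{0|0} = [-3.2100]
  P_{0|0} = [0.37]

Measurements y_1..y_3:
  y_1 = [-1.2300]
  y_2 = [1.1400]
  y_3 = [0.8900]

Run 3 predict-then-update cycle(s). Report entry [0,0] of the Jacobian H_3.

H_jac[0,0] = -2.4409

step 1: x^-=[-3.2100]  P^-=[0.4700]  H_jac=[-6.4200]  S=[19.7817]  K=[-0.1525]  nu=[-11.5341]  x^+=[-1.4506]  P^+=[0.0097]
step 2: x^-=[-1.4506]  P^-=[0.1097]  H_jac=[-2.9013]  S=[1.3337]  K=[-0.2387]  nu=[-0.9644]  x^+=[-1.2204]  P^+=[0.0337]
step 3: x^-=[-1.2204]  P^-=[0.1337]  H_jac=[-2.4409]  S=[1.2068]  K=[-0.2705]  nu=[-0.5995]  x^+=[-1.0583]  P^+=[0.0454]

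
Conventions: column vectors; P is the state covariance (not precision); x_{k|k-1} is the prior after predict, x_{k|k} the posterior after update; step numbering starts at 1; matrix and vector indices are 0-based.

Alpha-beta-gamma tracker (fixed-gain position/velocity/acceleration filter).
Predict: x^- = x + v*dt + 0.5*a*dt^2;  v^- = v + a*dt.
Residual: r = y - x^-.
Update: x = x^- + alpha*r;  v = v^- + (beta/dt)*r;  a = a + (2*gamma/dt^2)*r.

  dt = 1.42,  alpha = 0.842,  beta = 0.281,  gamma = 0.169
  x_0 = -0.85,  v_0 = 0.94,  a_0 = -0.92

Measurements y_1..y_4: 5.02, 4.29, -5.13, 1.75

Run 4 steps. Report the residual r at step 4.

resid = 9.5466

step 1: x_pred=-0.4427  r=5.4627  x^+=4.1569  v^+=0.7146  a^+=-0.0043
step 2: x_pred=5.1673  r=-0.8773  x^+=4.4286  v^+=0.5349  a^+=-0.1514
step 3: x_pred=5.0356  r=-10.1656  x^+=-3.5238  v^+=-1.6917  a^+=-1.8554
step 4: x_pred=-7.7966  r=9.5466  x^+=0.2416  v^+=-2.4371  a^+=-0.2551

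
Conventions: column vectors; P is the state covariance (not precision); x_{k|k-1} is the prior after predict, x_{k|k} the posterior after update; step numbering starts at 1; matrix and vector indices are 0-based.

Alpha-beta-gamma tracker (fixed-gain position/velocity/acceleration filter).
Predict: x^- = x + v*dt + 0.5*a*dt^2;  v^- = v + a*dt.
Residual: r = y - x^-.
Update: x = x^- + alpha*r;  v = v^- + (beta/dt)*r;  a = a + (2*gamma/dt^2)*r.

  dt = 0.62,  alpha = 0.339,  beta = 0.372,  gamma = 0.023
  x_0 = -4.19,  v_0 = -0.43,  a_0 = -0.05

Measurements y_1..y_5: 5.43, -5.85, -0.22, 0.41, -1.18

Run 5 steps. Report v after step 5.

v_post = -0.6432

step 1: x_pred=-4.4662  r=9.8962  x^+=-1.1114  v^+=5.4767  a^+=1.1342
step 2: x_pred=2.5022  r=-8.3522  x^+=-0.3292  v^+=1.1687  a^+=0.1348
step 3: x_pred=0.4213  r=-0.6413  x^+=0.2039  v^+=0.8675  a^+=0.0580
step 4: x_pred=0.7528  r=-0.3428  x^+=0.6366  v^+=0.6977  a^+=0.0170
step 5: x_pred=1.0725  r=-2.2525  x^+=0.3089  v^+=-0.6432  a^+=-0.2525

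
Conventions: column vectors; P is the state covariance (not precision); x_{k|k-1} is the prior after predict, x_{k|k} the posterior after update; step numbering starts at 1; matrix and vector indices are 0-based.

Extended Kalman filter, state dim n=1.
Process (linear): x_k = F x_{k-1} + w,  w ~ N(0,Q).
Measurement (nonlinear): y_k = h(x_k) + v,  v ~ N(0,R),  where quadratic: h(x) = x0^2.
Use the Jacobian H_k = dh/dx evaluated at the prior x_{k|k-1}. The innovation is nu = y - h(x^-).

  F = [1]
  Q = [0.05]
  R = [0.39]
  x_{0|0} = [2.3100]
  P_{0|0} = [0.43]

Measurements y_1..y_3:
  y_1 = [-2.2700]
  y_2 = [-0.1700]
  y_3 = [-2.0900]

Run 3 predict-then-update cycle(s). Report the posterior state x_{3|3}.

step 1: x^-=[2.3100]  P^-=[0.4800]  H_jac=[4.6200]  S=[10.6353]  K=[0.2085]  nu=[-7.6061]  x^+=[0.7240]  P^+=[0.0176]
step 2: x^-=[0.7240]  P^-=[0.0676]  H_jac=[1.4481]  S=[0.5318]  K=[0.1841]  nu=[-0.6942]  x^+=[0.5962]  P^+=[0.0496]
step 3: x^-=[0.5962]  P^-=[0.0996]  H_jac=[1.1925]  S=[0.5316]  K=[0.2234]  nu=[-2.4455]  x^+=[0.0500]  P^+=[0.0731]

x_post = [0.0500]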